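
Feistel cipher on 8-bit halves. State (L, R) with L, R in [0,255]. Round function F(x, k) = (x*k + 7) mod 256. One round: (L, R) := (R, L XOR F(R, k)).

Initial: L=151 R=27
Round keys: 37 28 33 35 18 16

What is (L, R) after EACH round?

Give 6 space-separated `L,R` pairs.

Round 1 (k=37): L=27 R=121
Round 2 (k=28): L=121 R=88
Round 3 (k=33): L=88 R=38
Round 4 (k=35): L=38 R=97
Round 5 (k=18): L=97 R=255
Round 6 (k=16): L=255 R=150

Answer: 27,121 121,88 88,38 38,97 97,255 255,150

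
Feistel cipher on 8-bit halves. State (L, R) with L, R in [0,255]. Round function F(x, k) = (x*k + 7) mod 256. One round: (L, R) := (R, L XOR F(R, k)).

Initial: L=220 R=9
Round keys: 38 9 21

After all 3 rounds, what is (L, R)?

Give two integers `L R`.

Round 1 (k=38): L=9 R=129
Round 2 (k=9): L=129 R=153
Round 3 (k=21): L=153 R=21

Answer: 153 21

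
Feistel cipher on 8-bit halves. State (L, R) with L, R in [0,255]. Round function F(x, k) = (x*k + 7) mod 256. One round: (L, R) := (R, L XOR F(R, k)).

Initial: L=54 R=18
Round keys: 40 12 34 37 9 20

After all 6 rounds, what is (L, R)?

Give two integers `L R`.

Round 1 (k=40): L=18 R=225
Round 2 (k=12): L=225 R=129
Round 3 (k=34): L=129 R=200
Round 4 (k=37): L=200 R=110
Round 5 (k=9): L=110 R=45
Round 6 (k=20): L=45 R=229

Answer: 45 229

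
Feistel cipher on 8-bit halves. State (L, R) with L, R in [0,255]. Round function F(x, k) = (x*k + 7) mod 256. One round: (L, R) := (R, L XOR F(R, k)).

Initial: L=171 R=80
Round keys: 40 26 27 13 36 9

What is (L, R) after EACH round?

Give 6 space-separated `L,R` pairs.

Round 1 (k=40): L=80 R=44
Round 2 (k=26): L=44 R=47
Round 3 (k=27): L=47 R=208
Round 4 (k=13): L=208 R=184
Round 5 (k=36): L=184 R=55
Round 6 (k=9): L=55 R=78

Answer: 80,44 44,47 47,208 208,184 184,55 55,78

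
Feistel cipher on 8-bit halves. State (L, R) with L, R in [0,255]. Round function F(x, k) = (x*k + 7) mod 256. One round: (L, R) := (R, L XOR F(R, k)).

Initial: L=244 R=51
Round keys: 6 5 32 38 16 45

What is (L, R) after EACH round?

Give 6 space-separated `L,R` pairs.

Answer: 51,205 205,59 59,170 170,120 120,45 45,136

Derivation:
Round 1 (k=6): L=51 R=205
Round 2 (k=5): L=205 R=59
Round 3 (k=32): L=59 R=170
Round 4 (k=38): L=170 R=120
Round 5 (k=16): L=120 R=45
Round 6 (k=45): L=45 R=136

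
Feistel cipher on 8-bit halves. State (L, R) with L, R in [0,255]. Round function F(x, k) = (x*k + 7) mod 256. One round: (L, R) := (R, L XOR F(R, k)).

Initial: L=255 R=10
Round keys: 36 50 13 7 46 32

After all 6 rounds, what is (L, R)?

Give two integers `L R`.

Answer: 211 13

Derivation:
Round 1 (k=36): L=10 R=144
Round 2 (k=50): L=144 R=45
Round 3 (k=13): L=45 R=192
Round 4 (k=7): L=192 R=106
Round 5 (k=46): L=106 R=211
Round 6 (k=32): L=211 R=13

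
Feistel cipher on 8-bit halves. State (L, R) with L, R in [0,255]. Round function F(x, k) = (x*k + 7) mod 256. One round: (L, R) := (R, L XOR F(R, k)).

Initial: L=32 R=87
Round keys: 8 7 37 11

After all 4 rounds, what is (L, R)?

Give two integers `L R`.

Answer: 101 105

Derivation:
Round 1 (k=8): L=87 R=159
Round 2 (k=7): L=159 R=55
Round 3 (k=37): L=55 R=101
Round 4 (k=11): L=101 R=105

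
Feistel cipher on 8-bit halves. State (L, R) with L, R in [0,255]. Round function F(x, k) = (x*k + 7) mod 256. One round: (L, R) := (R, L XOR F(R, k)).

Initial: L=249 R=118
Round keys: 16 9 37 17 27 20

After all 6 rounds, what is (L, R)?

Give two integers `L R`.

Answer: 227 239

Derivation:
Round 1 (k=16): L=118 R=158
Round 2 (k=9): L=158 R=227
Round 3 (k=37): L=227 R=72
Round 4 (k=17): L=72 R=44
Round 5 (k=27): L=44 R=227
Round 6 (k=20): L=227 R=239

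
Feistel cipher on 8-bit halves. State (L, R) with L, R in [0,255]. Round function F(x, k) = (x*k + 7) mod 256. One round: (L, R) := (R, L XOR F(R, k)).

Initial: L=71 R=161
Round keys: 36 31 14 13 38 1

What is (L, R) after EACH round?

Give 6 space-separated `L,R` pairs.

Answer: 161,236 236,58 58,223 223,96 96,152 152,255

Derivation:
Round 1 (k=36): L=161 R=236
Round 2 (k=31): L=236 R=58
Round 3 (k=14): L=58 R=223
Round 4 (k=13): L=223 R=96
Round 5 (k=38): L=96 R=152
Round 6 (k=1): L=152 R=255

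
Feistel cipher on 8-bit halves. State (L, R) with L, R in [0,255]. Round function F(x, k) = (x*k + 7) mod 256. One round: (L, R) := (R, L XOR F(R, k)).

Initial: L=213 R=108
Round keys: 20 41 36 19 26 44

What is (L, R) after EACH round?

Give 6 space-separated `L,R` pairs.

Round 1 (k=20): L=108 R=162
Round 2 (k=41): L=162 R=149
Round 3 (k=36): L=149 R=89
Round 4 (k=19): L=89 R=55
Round 5 (k=26): L=55 R=196
Round 6 (k=44): L=196 R=128

Answer: 108,162 162,149 149,89 89,55 55,196 196,128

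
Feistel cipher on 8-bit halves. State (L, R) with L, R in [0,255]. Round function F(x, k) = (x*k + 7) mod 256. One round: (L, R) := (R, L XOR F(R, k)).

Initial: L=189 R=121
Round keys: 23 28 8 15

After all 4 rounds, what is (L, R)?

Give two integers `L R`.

Answer: 76 249

Derivation:
Round 1 (k=23): L=121 R=91
Round 2 (k=28): L=91 R=130
Round 3 (k=8): L=130 R=76
Round 4 (k=15): L=76 R=249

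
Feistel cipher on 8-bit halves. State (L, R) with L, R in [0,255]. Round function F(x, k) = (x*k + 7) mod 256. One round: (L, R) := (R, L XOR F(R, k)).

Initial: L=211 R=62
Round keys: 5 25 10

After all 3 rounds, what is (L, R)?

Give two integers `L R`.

Round 1 (k=5): L=62 R=238
Round 2 (k=25): L=238 R=123
Round 3 (k=10): L=123 R=59

Answer: 123 59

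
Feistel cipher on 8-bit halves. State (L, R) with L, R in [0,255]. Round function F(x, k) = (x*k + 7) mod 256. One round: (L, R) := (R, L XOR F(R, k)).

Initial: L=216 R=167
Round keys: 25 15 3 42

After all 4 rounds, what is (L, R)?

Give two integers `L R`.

Answer: 143 131

Derivation:
Round 1 (k=25): L=167 R=142
Round 2 (k=15): L=142 R=254
Round 3 (k=3): L=254 R=143
Round 4 (k=42): L=143 R=131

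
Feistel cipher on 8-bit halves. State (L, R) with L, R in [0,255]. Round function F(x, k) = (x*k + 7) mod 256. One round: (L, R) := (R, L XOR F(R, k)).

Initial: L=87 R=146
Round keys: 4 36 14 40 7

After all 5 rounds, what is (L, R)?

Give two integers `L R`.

Answer: 186 104

Derivation:
Round 1 (k=4): L=146 R=24
Round 2 (k=36): L=24 R=245
Round 3 (k=14): L=245 R=117
Round 4 (k=40): L=117 R=186
Round 5 (k=7): L=186 R=104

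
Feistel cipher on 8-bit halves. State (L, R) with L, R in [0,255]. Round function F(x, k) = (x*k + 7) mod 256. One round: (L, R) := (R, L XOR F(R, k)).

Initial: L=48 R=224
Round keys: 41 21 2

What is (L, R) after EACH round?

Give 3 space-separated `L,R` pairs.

Round 1 (k=41): L=224 R=215
Round 2 (k=21): L=215 R=74
Round 3 (k=2): L=74 R=76

Answer: 224,215 215,74 74,76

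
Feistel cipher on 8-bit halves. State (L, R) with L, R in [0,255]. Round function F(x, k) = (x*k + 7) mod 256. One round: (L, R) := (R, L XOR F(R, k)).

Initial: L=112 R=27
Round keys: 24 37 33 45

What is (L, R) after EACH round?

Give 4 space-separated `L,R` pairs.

Round 1 (k=24): L=27 R=255
Round 2 (k=37): L=255 R=249
Round 3 (k=33): L=249 R=223
Round 4 (k=45): L=223 R=195

Answer: 27,255 255,249 249,223 223,195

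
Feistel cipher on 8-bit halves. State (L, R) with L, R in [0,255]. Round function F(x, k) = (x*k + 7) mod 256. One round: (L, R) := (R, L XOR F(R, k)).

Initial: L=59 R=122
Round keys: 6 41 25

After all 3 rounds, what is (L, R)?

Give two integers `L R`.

Answer: 229 188

Derivation:
Round 1 (k=6): L=122 R=216
Round 2 (k=41): L=216 R=229
Round 3 (k=25): L=229 R=188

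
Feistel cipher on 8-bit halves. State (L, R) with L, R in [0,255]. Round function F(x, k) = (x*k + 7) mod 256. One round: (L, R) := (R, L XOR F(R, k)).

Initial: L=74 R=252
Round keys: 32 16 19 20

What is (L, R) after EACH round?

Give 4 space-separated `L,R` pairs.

Answer: 252,205 205,43 43,245 245,0

Derivation:
Round 1 (k=32): L=252 R=205
Round 2 (k=16): L=205 R=43
Round 3 (k=19): L=43 R=245
Round 4 (k=20): L=245 R=0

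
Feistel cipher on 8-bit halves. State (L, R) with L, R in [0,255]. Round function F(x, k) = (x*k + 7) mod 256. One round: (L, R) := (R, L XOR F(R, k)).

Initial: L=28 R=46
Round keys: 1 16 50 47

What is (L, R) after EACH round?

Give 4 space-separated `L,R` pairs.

Round 1 (k=1): L=46 R=41
Round 2 (k=16): L=41 R=185
Round 3 (k=50): L=185 R=0
Round 4 (k=47): L=0 R=190

Answer: 46,41 41,185 185,0 0,190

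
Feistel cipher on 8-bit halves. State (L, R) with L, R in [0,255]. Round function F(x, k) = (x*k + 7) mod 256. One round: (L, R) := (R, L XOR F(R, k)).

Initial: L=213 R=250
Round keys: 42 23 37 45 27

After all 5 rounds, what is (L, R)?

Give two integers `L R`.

Answer: 140 99

Derivation:
Round 1 (k=42): L=250 R=222
Round 2 (k=23): L=222 R=3
Round 3 (k=37): L=3 R=168
Round 4 (k=45): L=168 R=140
Round 5 (k=27): L=140 R=99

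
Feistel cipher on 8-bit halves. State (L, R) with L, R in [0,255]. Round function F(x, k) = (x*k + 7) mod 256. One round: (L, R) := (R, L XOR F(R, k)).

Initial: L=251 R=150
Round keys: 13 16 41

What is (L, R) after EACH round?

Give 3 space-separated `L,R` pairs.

Round 1 (k=13): L=150 R=94
Round 2 (k=16): L=94 R=113
Round 3 (k=41): L=113 R=126

Answer: 150,94 94,113 113,126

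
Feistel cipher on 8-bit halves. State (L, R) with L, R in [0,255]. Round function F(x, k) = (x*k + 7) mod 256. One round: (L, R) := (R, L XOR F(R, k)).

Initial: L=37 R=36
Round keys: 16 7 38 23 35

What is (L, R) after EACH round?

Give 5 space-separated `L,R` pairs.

Answer: 36,98 98,145 145,239 239,17 17,181

Derivation:
Round 1 (k=16): L=36 R=98
Round 2 (k=7): L=98 R=145
Round 3 (k=38): L=145 R=239
Round 4 (k=23): L=239 R=17
Round 5 (k=35): L=17 R=181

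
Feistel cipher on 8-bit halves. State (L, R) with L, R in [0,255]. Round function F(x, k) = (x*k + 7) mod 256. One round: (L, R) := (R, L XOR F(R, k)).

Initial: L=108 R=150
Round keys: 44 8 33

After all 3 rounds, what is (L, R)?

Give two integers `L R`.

Round 1 (k=44): L=150 R=163
Round 2 (k=8): L=163 R=137
Round 3 (k=33): L=137 R=19

Answer: 137 19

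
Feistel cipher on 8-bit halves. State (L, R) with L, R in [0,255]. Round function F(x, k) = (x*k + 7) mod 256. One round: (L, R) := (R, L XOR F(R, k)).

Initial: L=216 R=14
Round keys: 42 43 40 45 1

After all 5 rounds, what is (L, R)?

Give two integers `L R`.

Round 1 (k=42): L=14 R=139
Round 2 (k=43): L=139 R=110
Round 3 (k=40): L=110 R=188
Round 4 (k=45): L=188 R=125
Round 5 (k=1): L=125 R=56

Answer: 125 56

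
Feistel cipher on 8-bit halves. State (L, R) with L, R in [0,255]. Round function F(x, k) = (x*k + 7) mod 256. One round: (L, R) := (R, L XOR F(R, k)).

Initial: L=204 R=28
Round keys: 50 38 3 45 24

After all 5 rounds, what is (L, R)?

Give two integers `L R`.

Answer: 13 26

Derivation:
Round 1 (k=50): L=28 R=179
Round 2 (k=38): L=179 R=133
Round 3 (k=3): L=133 R=37
Round 4 (k=45): L=37 R=13
Round 5 (k=24): L=13 R=26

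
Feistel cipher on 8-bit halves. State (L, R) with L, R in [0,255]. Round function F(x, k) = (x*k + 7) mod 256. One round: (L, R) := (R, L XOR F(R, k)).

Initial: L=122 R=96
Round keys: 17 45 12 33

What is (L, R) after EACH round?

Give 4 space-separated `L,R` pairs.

Answer: 96,29 29,64 64,26 26,33

Derivation:
Round 1 (k=17): L=96 R=29
Round 2 (k=45): L=29 R=64
Round 3 (k=12): L=64 R=26
Round 4 (k=33): L=26 R=33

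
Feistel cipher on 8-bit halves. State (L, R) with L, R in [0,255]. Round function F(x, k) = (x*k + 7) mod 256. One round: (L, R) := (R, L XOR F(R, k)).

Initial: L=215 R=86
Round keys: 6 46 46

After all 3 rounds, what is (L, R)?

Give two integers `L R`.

Round 1 (k=6): L=86 R=220
Round 2 (k=46): L=220 R=217
Round 3 (k=46): L=217 R=217

Answer: 217 217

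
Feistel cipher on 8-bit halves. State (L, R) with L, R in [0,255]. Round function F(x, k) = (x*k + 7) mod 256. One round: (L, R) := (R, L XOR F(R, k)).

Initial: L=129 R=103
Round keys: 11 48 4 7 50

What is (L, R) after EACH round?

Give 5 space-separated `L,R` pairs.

Answer: 103,245 245,144 144,178 178,117 117,83

Derivation:
Round 1 (k=11): L=103 R=245
Round 2 (k=48): L=245 R=144
Round 3 (k=4): L=144 R=178
Round 4 (k=7): L=178 R=117
Round 5 (k=50): L=117 R=83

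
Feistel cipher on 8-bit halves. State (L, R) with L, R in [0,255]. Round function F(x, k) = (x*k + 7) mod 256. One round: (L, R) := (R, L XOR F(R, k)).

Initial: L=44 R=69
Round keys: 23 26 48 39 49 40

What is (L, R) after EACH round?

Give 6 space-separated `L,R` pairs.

Round 1 (k=23): L=69 R=22
Round 2 (k=26): L=22 R=6
Round 3 (k=48): L=6 R=49
Round 4 (k=39): L=49 R=120
Round 5 (k=49): L=120 R=206
Round 6 (k=40): L=206 R=79

Answer: 69,22 22,6 6,49 49,120 120,206 206,79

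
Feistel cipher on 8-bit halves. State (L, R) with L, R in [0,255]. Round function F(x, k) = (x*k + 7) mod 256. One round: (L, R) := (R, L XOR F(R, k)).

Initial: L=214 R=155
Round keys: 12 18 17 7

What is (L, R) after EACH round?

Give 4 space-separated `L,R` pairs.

Answer: 155,157 157,138 138,172 172,49

Derivation:
Round 1 (k=12): L=155 R=157
Round 2 (k=18): L=157 R=138
Round 3 (k=17): L=138 R=172
Round 4 (k=7): L=172 R=49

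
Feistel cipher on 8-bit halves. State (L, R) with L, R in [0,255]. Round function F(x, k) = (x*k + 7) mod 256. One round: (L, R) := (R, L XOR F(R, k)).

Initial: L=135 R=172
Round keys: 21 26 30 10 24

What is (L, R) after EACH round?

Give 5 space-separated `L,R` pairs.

Answer: 172,164 164,3 3,197 197,186 186,178

Derivation:
Round 1 (k=21): L=172 R=164
Round 2 (k=26): L=164 R=3
Round 3 (k=30): L=3 R=197
Round 4 (k=10): L=197 R=186
Round 5 (k=24): L=186 R=178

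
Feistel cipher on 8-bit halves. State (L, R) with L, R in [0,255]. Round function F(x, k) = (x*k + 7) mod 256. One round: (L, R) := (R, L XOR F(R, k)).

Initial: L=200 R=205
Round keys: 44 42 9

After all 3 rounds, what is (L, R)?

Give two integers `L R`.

Round 1 (k=44): L=205 R=139
Round 2 (k=42): L=139 R=24
Round 3 (k=9): L=24 R=84

Answer: 24 84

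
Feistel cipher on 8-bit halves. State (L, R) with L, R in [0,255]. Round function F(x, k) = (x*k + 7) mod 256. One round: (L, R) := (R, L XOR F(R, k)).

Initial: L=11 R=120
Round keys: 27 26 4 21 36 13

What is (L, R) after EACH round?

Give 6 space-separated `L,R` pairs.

Round 1 (k=27): L=120 R=164
Round 2 (k=26): L=164 R=215
Round 3 (k=4): L=215 R=199
Round 4 (k=21): L=199 R=141
Round 5 (k=36): L=141 R=28
Round 6 (k=13): L=28 R=254

Answer: 120,164 164,215 215,199 199,141 141,28 28,254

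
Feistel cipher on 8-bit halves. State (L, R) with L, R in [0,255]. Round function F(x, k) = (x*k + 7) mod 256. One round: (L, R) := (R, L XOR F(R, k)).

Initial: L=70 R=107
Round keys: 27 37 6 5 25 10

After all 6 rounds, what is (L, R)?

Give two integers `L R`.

Round 1 (k=27): L=107 R=22
Round 2 (k=37): L=22 R=94
Round 3 (k=6): L=94 R=45
Round 4 (k=5): L=45 R=182
Round 5 (k=25): L=182 R=224
Round 6 (k=10): L=224 R=113

Answer: 224 113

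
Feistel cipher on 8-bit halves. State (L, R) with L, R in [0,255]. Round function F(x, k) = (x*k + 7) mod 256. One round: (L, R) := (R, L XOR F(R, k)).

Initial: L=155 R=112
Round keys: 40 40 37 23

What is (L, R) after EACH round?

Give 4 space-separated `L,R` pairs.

Round 1 (k=40): L=112 R=28
Round 2 (k=40): L=28 R=23
Round 3 (k=37): L=23 R=70
Round 4 (k=23): L=70 R=70

Answer: 112,28 28,23 23,70 70,70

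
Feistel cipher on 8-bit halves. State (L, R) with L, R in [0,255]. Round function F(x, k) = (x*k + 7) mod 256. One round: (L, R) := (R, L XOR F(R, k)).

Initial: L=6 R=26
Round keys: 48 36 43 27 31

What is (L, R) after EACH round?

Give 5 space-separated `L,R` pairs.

Answer: 26,225 225,177 177,35 35,9 9,61

Derivation:
Round 1 (k=48): L=26 R=225
Round 2 (k=36): L=225 R=177
Round 3 (k=43): L=177 R=35
Round 4 (k=27): L=35 R=9
Round 5 (k=31): L=9 R=61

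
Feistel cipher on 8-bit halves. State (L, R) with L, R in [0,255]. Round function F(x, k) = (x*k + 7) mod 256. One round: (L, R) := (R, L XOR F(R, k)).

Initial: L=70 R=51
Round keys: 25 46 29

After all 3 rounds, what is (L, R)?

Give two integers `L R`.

Answer: 12 39

Derivation:
Round 1 (k=25): L=51 R=68
Round 2 (k=46): L=68 R=12
Round 3 (k=29): L=12 R=39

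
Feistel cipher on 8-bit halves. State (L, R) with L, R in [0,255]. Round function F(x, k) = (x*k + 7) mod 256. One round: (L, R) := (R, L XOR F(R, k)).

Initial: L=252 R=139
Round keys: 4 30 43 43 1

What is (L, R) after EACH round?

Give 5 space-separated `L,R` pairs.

Round 1 (k=4): L=139 R=207
Round 2 (k=30): L=207 R=194
Round 3 (k=43): L=194 R=82
Round 4 (k=43): L=82 R=15
Round 5 (k=1): L=15 R=68

Answer: 139,207 207,194 194,82 82,15 15,68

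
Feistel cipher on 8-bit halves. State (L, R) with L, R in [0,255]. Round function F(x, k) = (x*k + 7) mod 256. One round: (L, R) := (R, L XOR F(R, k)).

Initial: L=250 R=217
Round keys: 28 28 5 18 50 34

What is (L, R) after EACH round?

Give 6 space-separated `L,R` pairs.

Answer: 217,57 57,154 154,48 48,253 253,65 65,84

Derivation:
Round 1 (k=28): L=217 R=57
Round 2 (k=28): L=57 R=154
Round 3 (k=5): L=154 R=48
Round 4 (k=18): L=48 R=253
Round 5 (k=50): L=253 R=65
Round 6 (k=34): L=65 R=84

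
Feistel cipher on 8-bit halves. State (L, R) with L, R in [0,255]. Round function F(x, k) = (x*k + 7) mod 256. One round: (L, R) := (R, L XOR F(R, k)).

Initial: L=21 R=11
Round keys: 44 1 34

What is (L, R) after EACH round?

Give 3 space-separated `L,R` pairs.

Answer: 11,254 254,14 14,29

Derivation:
Round 1 (k=44): L=11 R=254
Round 2 (k=1): L=254 R=14
Round 3 (k=34): L=14 R=29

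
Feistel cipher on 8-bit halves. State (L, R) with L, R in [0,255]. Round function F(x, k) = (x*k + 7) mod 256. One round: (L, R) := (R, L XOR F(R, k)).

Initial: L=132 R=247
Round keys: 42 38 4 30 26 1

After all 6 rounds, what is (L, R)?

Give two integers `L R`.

Answer: 231 63

Derivation:
Round 1 (k=42): L=247 R=9
Round 2 (k=38): L=9 R=170
Round 3 (k=4): L=170 R=166
Round 4 (k=30): L=166 R=209
Round 5 (k=26): L=209 R=231
Round 6 (k=1): L=231 R=63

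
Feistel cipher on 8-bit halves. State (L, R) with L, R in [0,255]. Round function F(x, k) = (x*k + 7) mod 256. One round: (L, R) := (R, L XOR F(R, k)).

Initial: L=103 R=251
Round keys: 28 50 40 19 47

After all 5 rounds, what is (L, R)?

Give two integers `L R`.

Answer: 108 96

Derivation:
Round 1 (k=28): L=251 R=28
Round 2 (k=50): L=28 R=132
Round 3 (k=40): L=132 R=187
Round 4 (k=19): L=187 R=108
Round 5 (k=47): L=108 R=96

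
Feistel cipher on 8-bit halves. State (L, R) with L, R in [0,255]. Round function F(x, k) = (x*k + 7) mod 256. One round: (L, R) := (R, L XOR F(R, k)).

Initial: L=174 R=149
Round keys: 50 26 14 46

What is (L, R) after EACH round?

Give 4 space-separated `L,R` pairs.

Round 1 (k=50): L=149 R=143
Round 2 (k=26): L=143 R=24
Round 3 (k=14): L=24 R=216
Round 4 (k=46): L=216 R=207

Answer: 149,143 143,24 24,216 216,207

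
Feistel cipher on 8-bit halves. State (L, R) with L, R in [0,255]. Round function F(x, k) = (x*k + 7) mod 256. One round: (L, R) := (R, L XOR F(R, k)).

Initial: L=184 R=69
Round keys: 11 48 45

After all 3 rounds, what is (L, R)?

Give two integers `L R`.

Answer: 98 7

Derivation:
Round 1 (k=11): L=69 R=70
Round 2 (k=48): L=70 R=98
Round 3 (k=45): L=98 R=7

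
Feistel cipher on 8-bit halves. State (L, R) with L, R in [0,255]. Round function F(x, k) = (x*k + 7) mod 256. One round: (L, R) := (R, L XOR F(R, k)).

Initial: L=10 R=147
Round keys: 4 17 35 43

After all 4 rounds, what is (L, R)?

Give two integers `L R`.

Round 1 (k=4): L=147 R=89
Round 2 (k=17): L=89 R=99
Round 3 (k=35): L=99 R=201
Round 4 (k=43): L=201 R=169

Answer: 201 169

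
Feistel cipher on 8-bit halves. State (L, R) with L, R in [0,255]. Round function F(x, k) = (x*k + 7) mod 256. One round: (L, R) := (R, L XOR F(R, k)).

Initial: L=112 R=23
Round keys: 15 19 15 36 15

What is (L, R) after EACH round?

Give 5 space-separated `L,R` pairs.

Answer: 23,16 16,32 32,247 247,227 227,163

Derivation:
Round 1 (k=15): L=23 R=16
Round 2 (k=19): L=16 R=32
Round 3 (k=15): L=32 R=247
Round 4 (k=36): L=247 R=227
Round 5 (k=15): L=227 R=163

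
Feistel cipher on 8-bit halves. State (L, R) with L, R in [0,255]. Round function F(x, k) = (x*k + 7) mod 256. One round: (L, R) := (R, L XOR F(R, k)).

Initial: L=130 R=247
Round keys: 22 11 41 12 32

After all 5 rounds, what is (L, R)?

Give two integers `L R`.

Answer: 124 58

Derivation:
Round 1 (k=22): L=247 R=195
Round 2 (k=11): L=195 R=159
Round 3 (k=41): L=159 R=189
Round 4 (k=12): L=189 R=124
Round 5 (k=32): L=124 R=58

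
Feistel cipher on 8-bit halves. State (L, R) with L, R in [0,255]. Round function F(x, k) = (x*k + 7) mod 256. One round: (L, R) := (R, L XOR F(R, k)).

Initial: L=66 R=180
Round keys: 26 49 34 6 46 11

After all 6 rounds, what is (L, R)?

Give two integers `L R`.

Round 1 (k=26): L=180 R=13
Round 2 (k=49): L=13 R=48
Round 3 (k=34): L=48 R=106
Round 4 (k=6): L=106 R=179
Round 5 (k=46): L=179 R=91
Round 6 (k=11): L=91 R=67

Answer: 91 67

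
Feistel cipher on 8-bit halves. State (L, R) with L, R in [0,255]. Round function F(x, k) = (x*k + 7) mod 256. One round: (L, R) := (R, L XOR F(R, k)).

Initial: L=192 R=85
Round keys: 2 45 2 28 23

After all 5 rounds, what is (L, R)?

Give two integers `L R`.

Answer: 22 25

Derivation:
Round 1 (k=2): L=85 R=113
Round 2 (k=45): L=113 R=177
Round 3 (k=2): L=177 R=24
Round 4 (k=28): L=24 R=22
Round 5 (k=23): L=22 R=25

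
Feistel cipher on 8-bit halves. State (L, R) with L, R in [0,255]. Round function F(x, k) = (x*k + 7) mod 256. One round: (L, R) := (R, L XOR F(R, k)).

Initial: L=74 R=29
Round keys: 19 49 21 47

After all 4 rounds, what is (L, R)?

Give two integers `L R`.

Answer: 17 16

Derivation:
Round 1 (k=19): L=29 R=100
Round 2 (k=49): L=100 R=54
Round 3 (k=21): L=54 R=17
Round 4 (k=47): L=17 R=16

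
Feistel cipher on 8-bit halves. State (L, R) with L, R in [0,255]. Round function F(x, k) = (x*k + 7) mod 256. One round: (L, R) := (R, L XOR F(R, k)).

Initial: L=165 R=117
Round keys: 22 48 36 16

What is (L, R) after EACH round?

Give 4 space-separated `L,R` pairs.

Round 1 (k=22): L=117 R=176
Round 2 (k=48): L=176 R=114
Round 3 (k=36): L=114 R=191
Round 4 (k=16): L=191 R=133

Answer: 117,176 176,114 114,191 191,133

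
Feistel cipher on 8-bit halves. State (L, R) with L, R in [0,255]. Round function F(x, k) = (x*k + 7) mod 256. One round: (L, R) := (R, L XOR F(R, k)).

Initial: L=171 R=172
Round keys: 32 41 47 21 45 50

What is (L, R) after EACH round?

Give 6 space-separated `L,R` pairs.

Answer: 172,44 44,191 191,52 52,244 244,223 223,97

Derivation:
Round 1 (k=32): L=172 R=44
Round 2 (k=41): L=44 R=191
Round 3 (k=47): L=191 R=52
Round 4 (k=21): L=52 R=244
Round 5 (k=45): L=244 R=223
Round 6 (k=50): L=223 R=97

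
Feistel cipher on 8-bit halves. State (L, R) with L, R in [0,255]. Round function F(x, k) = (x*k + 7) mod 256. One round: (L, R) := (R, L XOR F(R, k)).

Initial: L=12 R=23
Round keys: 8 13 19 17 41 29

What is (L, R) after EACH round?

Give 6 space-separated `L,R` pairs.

Answer: 23,179 179,9 9,1 1,17 17,193 193,245

Derivation:
Round 1 (k=8): L=23 R=179
Round 2 (k=13): L=179 R=9
Round 3 (k=19): L=9 R=1
Round 4 (k=17): L=1 R=17
Round 5 (k=41): L=17 R=193
Round 6 (k=29): L=193 R=245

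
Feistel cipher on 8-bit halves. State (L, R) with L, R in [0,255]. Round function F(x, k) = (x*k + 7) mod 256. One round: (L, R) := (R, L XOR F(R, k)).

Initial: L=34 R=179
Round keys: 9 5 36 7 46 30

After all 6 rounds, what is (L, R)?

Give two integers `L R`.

Answer: 104 235

Derivation:
Round 1 (k=9): L=179 R=112
Round 2 (k=5): L=112 R=132
Round 3 (k=36): L=132 R=231
Round 4 (k=7): L=231 R=220
Round 5 (k=46): L=220 R=104
Round 6 (k=30): L=104 R=235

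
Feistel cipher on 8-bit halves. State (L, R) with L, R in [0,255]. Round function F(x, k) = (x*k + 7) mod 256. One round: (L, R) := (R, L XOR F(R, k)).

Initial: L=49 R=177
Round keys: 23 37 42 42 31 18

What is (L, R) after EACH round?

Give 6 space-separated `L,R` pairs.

Answer: 177,223 223,243 243,58 58,120 120,181 181,185

Derivation:
Round 1 (k=23): L=177 R=223
Round 2 (k=37): L=223 R=243
Round 3 (k=42): L=243 R=58
Round 4 (k=42): L=58 R=120
Round 5 (k=31): L=120 R=181
Round 6 (k=18): L=181 R=185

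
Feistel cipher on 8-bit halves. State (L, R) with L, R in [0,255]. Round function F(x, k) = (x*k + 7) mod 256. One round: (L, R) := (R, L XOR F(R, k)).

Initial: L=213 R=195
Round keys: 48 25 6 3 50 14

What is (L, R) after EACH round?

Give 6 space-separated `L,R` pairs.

Round 1 (k=48): L=195 R=66
Round 2 (k=25): L=66 R=186
Round 3 (k=6): L=186 R=33
Round 4 (k=3): L=33 R=208
Round 5 (k=50): L=208 R=134
Round 6 (k=14): L=134 R=139

Answer: 195,66 66,186 186,33 33,208 208,134 134,139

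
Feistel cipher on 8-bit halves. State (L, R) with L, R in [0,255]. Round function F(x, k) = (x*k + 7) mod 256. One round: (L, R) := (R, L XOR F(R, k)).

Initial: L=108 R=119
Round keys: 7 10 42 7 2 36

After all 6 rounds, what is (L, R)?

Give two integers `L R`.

Answer: 124 163

Derivation:
Round 1 (k=7): L=119 R=36
Round 2 (k=10): L=36 R=24
Round 3 (k=42): L=24 R=211
Round 4 (k=7): L=211 R=212
Round 5 (k=2): L=212 R=124
Round 6 (k=36): L=124 R=163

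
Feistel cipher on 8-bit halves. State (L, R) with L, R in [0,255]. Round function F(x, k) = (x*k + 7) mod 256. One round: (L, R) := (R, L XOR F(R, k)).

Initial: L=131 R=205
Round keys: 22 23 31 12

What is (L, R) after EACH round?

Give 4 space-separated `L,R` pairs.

Round 1 (k=22): L=205 R=38
Round 2 (k=23): L=38 R=188
Round 3 (k=31): L=188 R=237
Round 4 (k=12): L=237 R=159

Answer: 205,38 38,188 188,237 237,159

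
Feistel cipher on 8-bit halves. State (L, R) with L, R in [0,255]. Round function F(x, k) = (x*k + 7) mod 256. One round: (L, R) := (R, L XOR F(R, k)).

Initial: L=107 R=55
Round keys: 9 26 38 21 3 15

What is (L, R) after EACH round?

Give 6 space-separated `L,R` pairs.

Round 1 (k=9): L=55 R=157
Round 2 (k=26): L=157 R=206
Round 3 (k=38): L=206 R=6
Round 4 (k=21): L=6 R=75
Round 5 (k=3): L=75 R=238
Round 6 (k=15): L=238 R=178

Answer: 55,157 157,206 206,6 6,75 75,238 238,178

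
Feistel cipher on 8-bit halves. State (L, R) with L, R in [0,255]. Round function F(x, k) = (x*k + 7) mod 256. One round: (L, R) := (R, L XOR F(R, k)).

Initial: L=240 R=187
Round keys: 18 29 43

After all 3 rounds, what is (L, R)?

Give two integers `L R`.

Round 1 (k=18): L=187 R=221
Round 2 (k=29): L=221 R=171
Round 3 (k=43): L=171 R=29

Answer: 171 29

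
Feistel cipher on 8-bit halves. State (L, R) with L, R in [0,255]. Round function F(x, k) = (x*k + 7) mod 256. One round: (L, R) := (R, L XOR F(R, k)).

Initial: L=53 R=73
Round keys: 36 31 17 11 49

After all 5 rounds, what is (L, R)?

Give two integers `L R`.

Answer: 58 88

Derivation:
Round 1 (k=36): L=73 R=126
Round 2 (k=31): L=126 R=0
Round 3 (k=17): L=0 R=121
Round 4 (k=11): L=121 R=58
Round 5 (k=49): L=58 R=88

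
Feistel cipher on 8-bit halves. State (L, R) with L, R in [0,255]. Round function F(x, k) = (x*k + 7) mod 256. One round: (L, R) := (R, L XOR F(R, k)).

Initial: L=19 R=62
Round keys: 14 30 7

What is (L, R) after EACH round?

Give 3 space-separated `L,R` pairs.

Round 1 (k=14): L=62 R=120
Round 2 (k=30): L=120 R=41
Round 3 (k=7): L=41 R=94

Answer: 62,120 120,41 41,94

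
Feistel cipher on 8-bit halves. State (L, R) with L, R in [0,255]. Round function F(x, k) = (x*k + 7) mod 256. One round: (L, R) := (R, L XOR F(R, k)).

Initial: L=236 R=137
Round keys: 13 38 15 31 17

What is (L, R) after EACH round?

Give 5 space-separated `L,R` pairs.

Round 1 (k=13): L=137 R=16
Round 2 (k=38): L=16 R=238
Round 3 (k=15): L=238 R=233
Round 4 (k=31): L=233 R=208
Round 5 (k=17): L=208 R=62

Answer: 137,16 16,238 238,233 233,208 208,62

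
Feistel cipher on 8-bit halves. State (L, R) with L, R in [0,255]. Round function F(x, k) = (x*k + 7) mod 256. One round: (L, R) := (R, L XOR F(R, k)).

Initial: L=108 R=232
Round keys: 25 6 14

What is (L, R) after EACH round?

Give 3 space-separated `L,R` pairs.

Answer: 232,195 195,113 113,246

Derivation:
Round 1 (k=25): L=232 R=195
Round 2 (k=6): L=195 R=113
Round 3 (k=14): L=113 R=246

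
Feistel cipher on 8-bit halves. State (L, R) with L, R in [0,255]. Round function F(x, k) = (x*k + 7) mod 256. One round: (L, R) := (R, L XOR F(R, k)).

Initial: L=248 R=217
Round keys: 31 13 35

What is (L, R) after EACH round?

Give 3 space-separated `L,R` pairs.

Answer: 217,182 182,156 156,237

Derivation:
Round 1 (k=31): L=217 R=182
Round 2 (k=13): L=182 R=156
Round 3 (k=35): L=156 R=237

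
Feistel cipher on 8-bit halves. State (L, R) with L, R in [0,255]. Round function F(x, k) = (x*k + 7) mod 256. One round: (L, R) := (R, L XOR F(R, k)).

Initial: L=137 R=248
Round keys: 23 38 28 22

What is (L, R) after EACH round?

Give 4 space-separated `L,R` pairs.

Round 1 (k=23): L=248 R=198
Round 2 (k=38): L=198 R=147
Round 3 (k=28): L=147 R=221
Round 4 (k=22): L=221 R=150

Answer: 248,198 198,147 147,221 221,150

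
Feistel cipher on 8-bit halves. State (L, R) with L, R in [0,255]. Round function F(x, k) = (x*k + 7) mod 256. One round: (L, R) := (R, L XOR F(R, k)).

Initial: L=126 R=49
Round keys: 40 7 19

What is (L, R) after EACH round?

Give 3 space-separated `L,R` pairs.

Round 1 (k=40): L=49 R=209
Round 2 (k=7): L=209 R=143
Round 3 (k=19): L=143 R=117

Answer: 49,209 209,143 143,117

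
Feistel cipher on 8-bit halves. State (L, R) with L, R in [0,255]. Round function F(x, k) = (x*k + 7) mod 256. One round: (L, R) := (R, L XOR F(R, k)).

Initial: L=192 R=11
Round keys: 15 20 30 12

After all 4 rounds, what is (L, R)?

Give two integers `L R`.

Round 1 (k=15): L=11 R=108
Round 2 (k=20): L=108 R=124
Round 3 (k=30): L=124 R=227
Round 4 (k=12): L=227 R=215

Answer: 227 215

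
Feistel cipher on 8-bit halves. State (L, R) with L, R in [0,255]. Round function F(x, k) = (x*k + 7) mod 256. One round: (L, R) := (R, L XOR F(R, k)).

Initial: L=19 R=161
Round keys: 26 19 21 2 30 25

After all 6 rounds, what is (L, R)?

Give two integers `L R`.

Answer: 28 214

Derivation:
Round 1 (k=26): L=161 R=114
Round 2 (k=19): L=114 R=220
Round 3 (k=21): L=220 R=97
Round 4 (k=2): L=97 R=21
Round 5 (k=30): L=21 R=28
Round 6 (k=25): L=28 R=214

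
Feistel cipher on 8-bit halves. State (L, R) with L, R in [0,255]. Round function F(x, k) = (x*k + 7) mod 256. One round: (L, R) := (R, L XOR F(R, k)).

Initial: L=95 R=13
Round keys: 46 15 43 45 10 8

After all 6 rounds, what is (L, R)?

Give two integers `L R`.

Answer: 170 63

Derivation:
Round 1 (k=46): L=13 R=2
Round 2 (k=15): L=2 R=40
Round 3 (k=43): L=40 R=189
Round 4 (k=45): L=189 R=104
Round 5 (k=10): L=104 R=170
Round 6 (k=8): L=170 R=63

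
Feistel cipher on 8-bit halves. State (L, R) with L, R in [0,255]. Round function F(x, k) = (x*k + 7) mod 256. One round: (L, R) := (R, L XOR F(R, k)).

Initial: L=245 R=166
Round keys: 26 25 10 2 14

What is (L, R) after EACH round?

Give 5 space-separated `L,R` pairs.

Round 1 (k=26): L=166 R=22
Round 2 (k=25): L=22 R=139
Round 3 (k=10): L=139 R=99
Round 4 (k=2): L=99 R=70
Round 5 (k=14): L=70 R=184

Answer: 166,22 22,139 139,99 99,70 70,184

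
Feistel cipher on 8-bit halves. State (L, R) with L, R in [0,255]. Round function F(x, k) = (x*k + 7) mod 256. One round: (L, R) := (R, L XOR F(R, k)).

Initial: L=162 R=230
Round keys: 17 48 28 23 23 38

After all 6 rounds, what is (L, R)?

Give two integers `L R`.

Answer: 193 7

Derivation:
Round 1 (k=17): L=230 R=239
Round 2 (k=48): L=239 R=49
Round 3 (k=28): L=49 R=140
Round 4 (k=23): L=140 R=170
Round 5 (k=23): L=170 R=193
Round 6 (k=38): L=193 R=7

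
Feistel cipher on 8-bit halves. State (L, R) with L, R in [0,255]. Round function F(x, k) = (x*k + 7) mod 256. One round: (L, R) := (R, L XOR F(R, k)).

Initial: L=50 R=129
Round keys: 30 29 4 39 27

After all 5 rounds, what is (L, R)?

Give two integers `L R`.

Answer: 0 131

Derivation:
Round 1 (k=30): L=129 R=23
Round 2 (k=29): L=23 R=35
Round 3 (k=4): L=35 R=132
Round 4 (k=39): L=132 R=0
Round 5 (k=27): L=0 R=131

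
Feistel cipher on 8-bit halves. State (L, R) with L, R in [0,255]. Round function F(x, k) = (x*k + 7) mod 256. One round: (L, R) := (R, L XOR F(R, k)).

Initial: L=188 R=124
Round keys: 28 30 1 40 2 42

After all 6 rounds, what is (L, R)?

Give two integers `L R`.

Round 1 (k=28): L=124 R=43
Round 2 (k=30): L=43 R=109
Round 3 (k=1): L=109 R=95
Round 4 (k=40): L=95 R=178
Round 5 (k=2): L=178 R=52
Round 6 (k=42): L=52 R=61

Answer: 52 61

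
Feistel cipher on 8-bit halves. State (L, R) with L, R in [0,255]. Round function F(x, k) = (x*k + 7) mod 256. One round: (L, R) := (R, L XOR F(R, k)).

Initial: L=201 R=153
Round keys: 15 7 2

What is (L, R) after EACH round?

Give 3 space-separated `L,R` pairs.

Round 1 (k=15): L=153 R=55
Round 2 (k=7): L=55 R=17
Round 3 (k=2): L=17 R=30

Answer: 153,55 55,17 17,30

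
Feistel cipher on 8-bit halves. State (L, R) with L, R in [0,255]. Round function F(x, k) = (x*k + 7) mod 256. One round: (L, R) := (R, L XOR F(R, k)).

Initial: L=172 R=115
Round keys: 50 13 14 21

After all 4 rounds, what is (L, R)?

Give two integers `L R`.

Answer: 24 40

Derivation:
Round 1 (k=50): L=115 R=209
Round 2 (k=13): L=209 R=215
Round 3 (k=14): L=215 R=24
Round 4 (k=21): L=24 R=40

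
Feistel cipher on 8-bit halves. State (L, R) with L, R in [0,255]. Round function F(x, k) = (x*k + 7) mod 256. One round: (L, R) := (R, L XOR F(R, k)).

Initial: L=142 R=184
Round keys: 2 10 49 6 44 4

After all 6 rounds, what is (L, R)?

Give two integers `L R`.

Answer: 126 59

Derivation:
Round 1 (k=2): L=184 R=249
Round 2 (k=10): L=249 R=121
Round 3 (k=49): L=121 R=201
Round 4 (k=6): L=201 R=196
Round 5 (k=44): L=196 R=126
Round 6 (k=4): L=126 R=59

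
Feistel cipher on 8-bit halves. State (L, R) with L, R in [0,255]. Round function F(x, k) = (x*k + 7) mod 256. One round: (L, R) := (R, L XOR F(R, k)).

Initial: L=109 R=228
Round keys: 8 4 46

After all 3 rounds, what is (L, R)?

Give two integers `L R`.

Answer: 203 203

Derivation:
Round 1 (k=8): L=228 R=74
Round 2 (k=4): L=74 R=203
Round 3 (k=46): L=203 R=203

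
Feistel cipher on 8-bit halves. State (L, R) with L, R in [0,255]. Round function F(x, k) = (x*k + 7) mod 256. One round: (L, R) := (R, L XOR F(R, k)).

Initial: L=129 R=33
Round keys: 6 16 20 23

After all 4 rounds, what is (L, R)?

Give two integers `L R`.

Answer: 179 250

Derivation:
Round 1 (k=6): L=33 R=76
Round 2 (k=16): L=76 R=230
Round 3 (k=20): L=230 R=179
Round 4 (k=23): L=179 R=250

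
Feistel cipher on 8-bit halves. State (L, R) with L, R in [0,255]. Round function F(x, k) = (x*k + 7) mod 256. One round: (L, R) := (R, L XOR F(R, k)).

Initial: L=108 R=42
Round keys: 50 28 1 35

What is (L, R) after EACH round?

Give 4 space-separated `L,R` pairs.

Round 1 (k=50): L=42 R=87
Round 2 (k=28): L=87 R=161
Round 3 (k=1): L=161 R=255
Round 4 (k=35): L=255 R=69

Answer: 42,87 87,161 161,255 255,69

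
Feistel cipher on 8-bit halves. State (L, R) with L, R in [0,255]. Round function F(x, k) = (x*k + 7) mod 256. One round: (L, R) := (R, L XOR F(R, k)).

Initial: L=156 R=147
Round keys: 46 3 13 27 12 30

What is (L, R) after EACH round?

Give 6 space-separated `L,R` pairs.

Answer: 147,237 237,93 93,45 45,155 155,102 102,96

Derivation:
Round 1 (k=46): L=147 R=237
Round 2 (k=3): L=237 R=93
Round 3 (k=13): L=93 R=45
Round 4 (k=27): L=45 R=155
Round 5 (k=12): L=155 R=102
Round 6 (k=30): L=102 R=96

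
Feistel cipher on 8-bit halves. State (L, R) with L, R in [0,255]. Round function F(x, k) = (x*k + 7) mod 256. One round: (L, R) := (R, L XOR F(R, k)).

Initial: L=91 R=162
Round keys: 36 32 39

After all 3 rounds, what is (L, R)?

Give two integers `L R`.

Round 1 (k=36): L=162 R=148
Round 2 (k=32): L=148 R=37
Round 3 (k=39): L=37 R=62

Answer: 37 62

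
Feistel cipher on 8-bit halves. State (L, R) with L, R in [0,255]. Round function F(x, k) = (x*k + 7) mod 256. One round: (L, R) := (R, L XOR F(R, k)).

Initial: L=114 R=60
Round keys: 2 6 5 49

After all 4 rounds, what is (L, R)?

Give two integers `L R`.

Round 1 (k=2): L=60 R=13
Round 2 (k=6): L=13 R=105
Round 3 (k=5): L=105 R=25
Round 4 (k=49): L=25 R=185

Answer: 25 185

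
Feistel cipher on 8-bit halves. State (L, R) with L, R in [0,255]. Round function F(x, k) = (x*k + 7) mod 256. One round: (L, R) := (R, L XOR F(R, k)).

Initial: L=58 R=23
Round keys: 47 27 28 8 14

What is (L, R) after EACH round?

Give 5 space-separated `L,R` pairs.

Round 1 (k=47): L=23 R=122
Round 2 (k=27): L=122 R=242
Round 3 (k=28): L=242 R=5
Round 4 (k=8): L=5 R=221
Round 5 (k=14): L=221 R=24

Answer: 23,122 122,242 242,5 5,221 221,24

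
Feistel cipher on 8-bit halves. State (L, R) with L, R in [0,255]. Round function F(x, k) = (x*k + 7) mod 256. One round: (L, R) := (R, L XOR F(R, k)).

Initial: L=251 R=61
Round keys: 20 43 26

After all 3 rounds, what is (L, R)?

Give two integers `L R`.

Round 1 (k=20): L=61 R=48
Round 2 (k=43): L=48 R=42
Round 3 (k=26): L=42 R=123

Answer: 42 123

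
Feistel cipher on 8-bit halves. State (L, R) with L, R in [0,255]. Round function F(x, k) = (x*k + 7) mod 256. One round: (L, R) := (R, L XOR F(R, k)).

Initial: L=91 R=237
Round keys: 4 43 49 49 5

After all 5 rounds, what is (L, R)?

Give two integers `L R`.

Round 1 (k=4): L=237 R=224
Round 2 (k=43): L=224 R=74
Round 3 (k=49): L=74 R=209
Round 4 (k=49): L=209 R=66
Round 5 (k=5): L=66 R=128

Answer: 66 128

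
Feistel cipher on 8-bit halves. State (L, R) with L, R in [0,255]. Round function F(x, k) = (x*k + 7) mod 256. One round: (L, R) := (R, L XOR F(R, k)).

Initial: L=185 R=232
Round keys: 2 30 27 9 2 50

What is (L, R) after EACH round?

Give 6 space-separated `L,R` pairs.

Answer: 232,110 110,3 3,54 54,238 238,213 213,79

Derivation:
Round 1 (k=2): L=232 R=110
Round 2 (k=30): L=110 R=3
Round 3 (k=27): L=3 R=54
Round 4 (k=9): L=54 R=238
Round 5 (k=2): L=238 R=213
Round 6 (k=50): L=213 R=79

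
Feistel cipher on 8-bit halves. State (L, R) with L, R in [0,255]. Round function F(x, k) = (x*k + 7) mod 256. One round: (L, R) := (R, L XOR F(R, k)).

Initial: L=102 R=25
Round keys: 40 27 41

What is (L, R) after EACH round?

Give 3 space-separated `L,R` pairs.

Round 1 (k=40): L=25 R=137
Round 2 (k=27): L=137 R=99
Round 3 (k=41): L=99 R=107

Answer: 25,137 137,99 99,107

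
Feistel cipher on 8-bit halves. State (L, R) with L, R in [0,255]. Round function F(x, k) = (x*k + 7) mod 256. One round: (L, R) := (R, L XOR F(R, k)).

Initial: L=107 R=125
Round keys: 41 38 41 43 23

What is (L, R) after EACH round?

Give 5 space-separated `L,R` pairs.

Answer: 125,103 103,44 44,116 116,175 175,180

Derivation:
Round 1 (k=41): L=125 R=103
Round 2 (k=38): L=103 R=44
Round 3 (k=41): L=44 R=116
Round 4 (k=43): L=116 R=175
Round 5 (k=23): L=175 R=180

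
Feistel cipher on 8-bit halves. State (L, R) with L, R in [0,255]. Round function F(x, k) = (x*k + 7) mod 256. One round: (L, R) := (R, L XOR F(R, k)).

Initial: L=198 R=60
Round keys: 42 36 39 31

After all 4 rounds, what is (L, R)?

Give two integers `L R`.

Round 1 (k=42): L=60 R=25
Round 2 (k=36): L=25 R=183
Round 3 (k=39): L=183 R=241
Round 4 (k=31): L=241 R=129

Answer: 241 129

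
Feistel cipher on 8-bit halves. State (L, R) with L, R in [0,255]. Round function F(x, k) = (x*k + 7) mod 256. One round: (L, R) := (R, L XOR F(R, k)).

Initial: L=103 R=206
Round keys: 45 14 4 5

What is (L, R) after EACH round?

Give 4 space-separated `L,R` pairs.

Round 1 (k=45): L=206 R=90
Round 2 (k=14): L=90 R=61
Round 3 (k=4): L=61 R=161
Round 4 (k=5): L=161 R=17

Answer: 206,90 90,61 61,161 161,17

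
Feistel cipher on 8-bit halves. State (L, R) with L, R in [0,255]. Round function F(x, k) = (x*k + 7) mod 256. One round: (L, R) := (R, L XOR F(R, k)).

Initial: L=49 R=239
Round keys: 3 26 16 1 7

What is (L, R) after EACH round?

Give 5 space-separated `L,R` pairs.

Answer: 239,229 229,166 166,130 130,47 47,210

Derivation:
Round 1 (k=3): L=239 R=229
Round 2 (k=26): L=229 R=166
Round 3 (k=16): L=166 R=130
Round 4 (k=1): L=130 R=47
Round 5 (k=7): L=47 R=210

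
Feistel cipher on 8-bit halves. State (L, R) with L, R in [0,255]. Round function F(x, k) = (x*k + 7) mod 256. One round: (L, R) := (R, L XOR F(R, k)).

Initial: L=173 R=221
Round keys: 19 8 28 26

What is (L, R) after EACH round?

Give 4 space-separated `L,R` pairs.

Answer: 221,195 195,194 194,252 252,93

Derivation:
Round 1 (k=19): L=221 R=195
Round 2 (k=8): L=195 R=194
Round 3 (k=28): L=194 R=252
Round 4 (k=26): L=252 R=93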